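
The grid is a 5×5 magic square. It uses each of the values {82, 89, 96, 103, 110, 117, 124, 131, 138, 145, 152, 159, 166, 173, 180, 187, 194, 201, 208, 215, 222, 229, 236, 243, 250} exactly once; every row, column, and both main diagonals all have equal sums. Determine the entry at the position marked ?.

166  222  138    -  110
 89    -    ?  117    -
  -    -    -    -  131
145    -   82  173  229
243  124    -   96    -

The 25 entries sum to 4150, so each line sums to 4150/5 = 830.
The remaining cell in row 1 is (1,4) = 830 − 636 = 194.
Row 4: 145 + 82 + 173 + 229 + ? = 830, so (4,2) = 201.
From column 1, 830 − (166 + 89 + 145 + 243) gives (3,1) = 187.
Column 4: 194 + 117 + 173 + 96 + ? = 830, so (3,4) = 250.
Anti-diagonal must total 830; the given cells sum to 671, so (3,3) = 159.
The remaining cell in row 3 is (3,2) = 830 − 727 = 103.
Column 2: 222 + 103 + 201 + 124 + ? = 830, so (2,2) = 180.
Main diagonal needs 830; the known cells sum to 678, so (5,5) = 152.
Row 5 must total 830; the given cells sum to 615, so (5,3) = 215.
Column 3: 138 + 159 + 82 + 215 + ? = 830, so (2,3) = 236.

236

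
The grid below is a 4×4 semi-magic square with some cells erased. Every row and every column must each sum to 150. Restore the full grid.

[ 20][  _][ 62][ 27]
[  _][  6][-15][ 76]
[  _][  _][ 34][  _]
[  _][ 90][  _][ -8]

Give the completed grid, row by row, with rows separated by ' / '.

20 41 62 27 / 83 6 -15 76 / 48 13 34 55 / -1 90 69 -8

From row 1, 150 − (20 + 62 + 27) gives (1,2) = 41.
Row 2: 6 + (-15) + 76 + ? = 150, so (2,1) = 83.
Using column 2: 41 + 6 + 90 + ? → (3,2) = 150 − 137 = 13.
Column 3: 62 + (-15) + 34 + ? = 150, so (4,3) = 69.
Column 4 needs 150; the known cells sum to 95, so (3,4) = 55.
From row 3, 150 − (13 + 34 + 55) gives (3,1) = 48.
Using row 4: 90 + 69 + (-8) + ? → (4,1) = 150 − 151 = -1.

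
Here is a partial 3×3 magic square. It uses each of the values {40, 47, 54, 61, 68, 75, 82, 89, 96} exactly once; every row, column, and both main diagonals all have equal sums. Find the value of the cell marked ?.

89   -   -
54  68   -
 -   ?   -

96

The 9 entries sum to 612, so each line sums to 612/3 = 204.
Using row 2: 54 + 68 + ? → (2,3) = 204 − 122 = 82.
Column 1 needs 204; the known cells sum to 143, so (3,1) = 61.
Main diagonal must total 204; the given cells sum to 157, so (3,3) = 47.
From anti-diagonal, 204 − (68 + 61) gives (1,3) = 75.
Row 1 needs 204; the known cells sum to 164, so (1,2) = 40.
Using row 3: 61 + 47 + ? → (3,2) = 204 − 108 = 96.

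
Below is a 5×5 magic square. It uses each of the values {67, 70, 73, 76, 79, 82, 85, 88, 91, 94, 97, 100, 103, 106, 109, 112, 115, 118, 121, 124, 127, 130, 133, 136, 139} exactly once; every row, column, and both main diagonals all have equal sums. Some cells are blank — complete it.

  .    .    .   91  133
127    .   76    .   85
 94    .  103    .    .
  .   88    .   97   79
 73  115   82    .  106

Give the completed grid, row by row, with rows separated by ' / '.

100 67 124 91 133 / 127 109 76 118 85 / 94 136 103 70 112 / 121 88 130 97 79 / 73 115 82 139 106

The 25 entries sum to 2575, so each line sums to 2575/5 = 515.
Row 5 must total 515; the given cells sum to 376, so (5,4) = 139.
Column 5: 133 + 85 + 79 + 106 + ? = 515, so (3,5) = 112.
Using anti-diagonal: 133 + 103 + 88 + 73 + ? → (2,4) = 515 − 397 = 118.
From row 2, 515 − (127 + 76 + 118 + 85) gives (2,2) = 109.
Column 4 needs 515; the known cells sum to 445, so (3,4) = 70.
Main diagonal needs 515; the known cells sum to 415, so (1,1) = 100.
From row 3, 515 − (94 + 103 + 70 + 112) gives (3,2) = 136.
Column 1 must total 515; the given cells sum to 394, so (4,1) = 121.
From column 2, 515 − (109 + 136 + 88 + 115) gives (1,2) = 67.
Row 1 must total 515; the given cells sum to 391, so (1,3) = 124.
Row 4: 121 + 88 + 97 + 79 + ? = 515, so (4,3) = 130.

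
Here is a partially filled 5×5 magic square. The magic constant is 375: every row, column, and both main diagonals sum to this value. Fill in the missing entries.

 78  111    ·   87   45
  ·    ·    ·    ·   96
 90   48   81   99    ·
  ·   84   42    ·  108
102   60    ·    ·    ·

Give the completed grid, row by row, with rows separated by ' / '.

78 111 54 87 45 / 39 72 105 63 96 / 90 48 81 99 57 / 66 84 42 75 108 / 102 60 93 51 69

Row 1: 78 + 111 + 87 + 45 + ? = 375, so (1,3) = 54.
Row 3 must total 375; the given cells sum to 318, so (3,5) = 57.
The remaining cell in column 2 is (2,2) = 375 − 303 = 72.
From column 5, 375 − (45 + 96 + 57 + 108) gives (5,5) = 69.
Using main diagonal: 78 + 72 + 81 + 69 + ? → (4,4) = 375 − 300 = 75.
Using anti-diagonal: 45 + 81 + 84 + 102 + ? → (2,4) = 375 − 312 = 63.
Using row 4: 84 + 42 + 75 + 108 + ? → (4,1) = 375 − 309 = 66.
Column 1 must total 375; the given cells sum to 336, so (2,1) = 39.
The remaining cell in column 4 is (5,4) = 375 − 324 = 51.
Row 2: 39 + 72 + 63 + 96 + ? = 375, so (2,3) = 105.
Row 5 needs 375; the known cells sum to 282, so (5,3) = 93.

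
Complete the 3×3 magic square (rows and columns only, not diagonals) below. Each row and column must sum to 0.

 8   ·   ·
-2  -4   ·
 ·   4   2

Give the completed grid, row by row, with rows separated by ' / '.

8 0 -8 / -2 -4 6 / -6 4 2

Using row 2: -2 + (-4) + ? → (2,3) = 0 − (-6) = 6.
Row 3: 4 + 2 + ? = 0, so (3,1) = -6.
Column 2 must total 0; the given cells sum to 0, so (1,2) = 0.
The remaining cell in column 3 is (1,3) = 0 − 8 = -8.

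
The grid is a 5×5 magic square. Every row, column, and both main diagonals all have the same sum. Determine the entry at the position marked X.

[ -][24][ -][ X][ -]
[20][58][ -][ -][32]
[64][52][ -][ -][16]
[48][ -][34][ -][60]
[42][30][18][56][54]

Row 5 is complete and sums to 200; that is the magic constant.
Column 1 must total 200; the given cells sum to 174, so (1,1) = 26.
Column 2 must total 200; the given cells sum to 164, so (4,2) = 36.
Column 5: 32 + 16 + 60 + 54 + ? = 200, so (1,5) = 38.
Row 4 needs 200; the known cells sum to 178, so (4,4) = 22.
Main diagonal needs 200; the known cells sum to 160, so (3,3) = 40.
Anti-diagonal needs 200; the known cells sum to 156, so (2,4) = 44.
Row 2 must total 200; the given cells sum to 154, so (2,3) = 46.
Row 3 must total 200; the given cells sum to 172, so (3,4) = 28.
Using column 3: 46 + 40 + 34 + 18 + ? → (1,3) = 200 − 138 = 62.
Column 4 needs 200; the known cells sum to 150, so (1,4) = 50.

50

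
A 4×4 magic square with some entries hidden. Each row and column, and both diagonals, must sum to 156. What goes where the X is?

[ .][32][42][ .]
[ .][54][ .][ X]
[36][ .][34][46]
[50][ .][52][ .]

Row 3: 36 + 34 + 46 + ? = 156, so (3,2) = 40.
The remaining cell in column 2 is (4,2) = 156 − 126 = 30.
The remaining cell in column 3 is (2,3) = 156 − 128 = 28.
Using anti-diagonal: 28 + 40 + 50 + ? → (1,4) = 156 − 118 = 38.
From row 1, 156 − (32 + 42 + 38) gives (1,1) = 44.
Using row 4: 50 + 30 + 52 + ? → (4,4) = 156 − 132 = 24.
Column 1: 44 + 36 + 50 + ? = 156, so (2,1) = 26.
Column 4 must total 156; the given cells sum to 108, so (2,4) = 48.

48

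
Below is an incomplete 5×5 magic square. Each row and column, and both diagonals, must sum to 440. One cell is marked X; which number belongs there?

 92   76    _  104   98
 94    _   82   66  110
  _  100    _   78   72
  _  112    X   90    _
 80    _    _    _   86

The remaining cell in row 1 is (1,3) = 440 − 370 = 70.
Using row 2: 94 + 82 + 66 + 110 + ? → (2,2) = 440 − 352 = 88.
Column 2: 76 + 88 + 100 + 112 + ? = 440, so (5,2) = 64.
Column 4 needs 440; the known cells sum to 338, so (5,4) = 102.
Column 5 must total 440; the given cells sum to 366, so (4,5) = 74.
Main diagonal must total 440; the given cells sum to 356, so (3,3) = 84.
Using row 3: 100 + 84 + 78 + 72 + ? → (3,1) = 440 − 334 = 106.
Using row 5: 80 + 64 + 102 + 86 + ? → (5,3) = 440 − 332 = 108.
From column 1, 440 − (92 + 94 + 106 + 80) gives (4,1) = 68.
The remaining cell in column 3 is (4,3) = 440 − 344 = 96.

96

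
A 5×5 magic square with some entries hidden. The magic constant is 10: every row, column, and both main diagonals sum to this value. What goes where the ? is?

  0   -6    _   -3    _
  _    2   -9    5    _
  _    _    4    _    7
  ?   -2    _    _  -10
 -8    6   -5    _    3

9

Row 5: -8 + 6 + (-5) + 3 + ? = 10, so (5,4) = 14.
Column 2 must total 10; the given cells sum to 0, so (3,2) = 10.
The remaining cell in main diagonal is (4,4) = 10 − 9 = 1.
Anti-diagonal: 5 + 4 + (-2) + (-8) + ? = 10, so (1,5) = 11.
Row 1: 0 + (-6) + (-3) + 11 + ? = 10, so (1,3) = 8.
Using column 3: 8 + (-9) + 4 + (-5) + ? → (4,3) = 10 − (-2) = 12.
The remaining cell in column 4 is (3,4) = 10 − 17 = -7.
The remaining cell in column 5 is (2,5) = 10 − 11 = -1.
Using row 2: 2 + (-9) + 5 + (-1) + ? → (2,1) = 10 − (-3) = 13.
Using row 3: 10 + 4 + (-7) + 7 + ? → (3,1) = 10 − 14 = -4.
Using row 4: -2 + 12 + 1 + (-10) + ? → (4,1) = 10 − 1 = 9.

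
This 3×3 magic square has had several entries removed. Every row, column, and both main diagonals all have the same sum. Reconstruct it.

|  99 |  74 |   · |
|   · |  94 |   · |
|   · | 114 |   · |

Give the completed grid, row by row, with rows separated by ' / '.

99 74 109 / 104 94 84 / 79 114 89

Column 2 is already complete: 74 + 94 + 114 = 282, so that is the magic constant.
The remaining cell in row 1 is (1,3) = 282 − 173 = 109.
Main diagonal: 99 + 94 + ? = 282, so (3,3) = 89.
Anti-diagonal needs 282; the known cells sum to 203, so (3,1) = 79.
Using column 1: 99 + 79 + ? → (2,1) = 282 − 178 = 104.
From column 3, 282 − (109 + 89) gives (2,3) = 84.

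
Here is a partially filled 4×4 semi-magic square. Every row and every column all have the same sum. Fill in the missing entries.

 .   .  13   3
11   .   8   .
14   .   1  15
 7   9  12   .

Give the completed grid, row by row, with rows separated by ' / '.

Column 3 is already complete: 13 + 8 + 1 + 12 = 34, so that is the magic constant.
From row 3, 34 − (14 + 1 + 15) gives (3,2) = 4.
Row 4: 7 + 9 + 12 + ? = 34, so (4,4) = 6.
Column 1 needs 34; the known cells sum to 32, so (1,1) = 2.
Using column 4: 3 + 15 + 6 + ? → (2,4) = 34 − 24 = 10.
Row 1: 2 + 13 + 3 + ? = 34, so (1,2) = 16.
From row 2, 34 − (11 + 8 + 10) gives (2,2) = 5.

2 16 13 3 / 11 5 8 10 / 14 4 1 15 / 7 9 12 6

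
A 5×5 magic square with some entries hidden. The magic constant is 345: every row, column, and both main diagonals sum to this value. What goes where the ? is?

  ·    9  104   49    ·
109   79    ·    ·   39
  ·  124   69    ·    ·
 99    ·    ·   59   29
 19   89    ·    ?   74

129

Column 2: 9 + 79 + 124 + 89 + ? = 345, so (4,2) = 44.
Main diagonal must total 345; the given cells sum to 281, so (1,1) = 64.
Row 1 must total 345; the given cells sum to 226, so (1,5) = 119.
Row 4 needs 345; the known cells sum to 231, so (4,3) = 114.
Using column 1: 64 + 109 + 99 + 19 + ? → (3,1) = 345 − 291 = 54.
From column 5, 345 − (119 + 39 + 29 + 74) gives (3,5) = 84.
Using anti-diagonal: 119 + 69 + 44 + 19 + ? → (2,4) = 345 − 251 = 94.
From row 2, 345 − (109 + 79 + 94 + 39) gives (2,3) = 24.
Row 3: 54 + 124 + 69 + 84 + ? = 345, so (3,4) = 14.
Column 3: 104 + 24 + 69 + 114 + ? = 345, so (5,3) = 34.
From column 4, 345 − (49 + 94 + 14 + 59) gives (5,4) = 129.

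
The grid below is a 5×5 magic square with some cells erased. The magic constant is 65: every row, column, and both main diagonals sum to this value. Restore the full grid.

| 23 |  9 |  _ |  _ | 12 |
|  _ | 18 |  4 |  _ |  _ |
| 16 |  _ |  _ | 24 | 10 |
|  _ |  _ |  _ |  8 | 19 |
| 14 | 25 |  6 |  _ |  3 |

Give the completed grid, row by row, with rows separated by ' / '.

23 9 20 1 12 / 7 18 4 15 21 / 16 2 13 24 10 / 5 11 22 8 19 / 14 25 6 17 3

Row 5 needs 65; the known cells sum to 48, so (5,4) = 17.
The remaining cell in column 5 is (2,5) = 65 − 44 = 21.
Main diagonal must total 65; the given cells sum to 52, so (3,3) = 13.
The remaining cell in row 3 is (3,2) = 65 − 63 = 2.
Column 2 must total 65; the given cells sum to 54, so (4,2) = 11.
The remaining cell in anti-diagonal is (2,4) = 65 − 50 = 15.
The remaining cell in row 2 is (2,1) = 65 − 58 = 7.
Column 1: 23 + 7 + 16 + 14 + ? = 65, so (4,1) = 5.
Column 4: 15 + 24 + 8 + 17 + ? = 65, so (1,4) = 1.
The remaining cell in row 1 is (1,3) = 65 − 45 = 20.
Row 4 needs 65; the known cells sum to 43, so (4,3) = 22.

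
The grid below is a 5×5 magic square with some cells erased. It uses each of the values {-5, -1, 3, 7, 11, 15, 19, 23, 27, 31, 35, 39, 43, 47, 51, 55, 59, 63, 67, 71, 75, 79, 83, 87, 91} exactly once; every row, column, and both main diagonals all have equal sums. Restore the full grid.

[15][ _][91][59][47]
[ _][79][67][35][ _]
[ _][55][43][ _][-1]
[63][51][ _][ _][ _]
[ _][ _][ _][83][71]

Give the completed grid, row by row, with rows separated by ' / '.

The 25 entries sum to 1075, so each line sums to 1075/5 = 215.
From row 1, 215 − (15 + 91 + 59 + 47) gives (1,2) = 3.
The remaining cell in column 2 is (5,2) = 215 − 188 = 27.
From main diagonal, 215 − (15 + 79 + 43 + 71) gives (4,4) = 7.
Using anti-diagonal: 47 + 35 + 43 + 51 + ? → (5,1) = 215 − 176 = 39.
Row 5 needs 215; the known cells sum to 220, so (5,3) = -5.
From column 3, 215 − (91 + 67 + 43 + (-5)) gives (4,3) = 19.
From column 4, 215 − (59 + 35 + 7 + 83) gives (3,4) = 31.
Row 3 must total 215; the given cells sum to 128, so (3,1) = 87.
From row 4, 215 − (63 + 51 + 19 + 7) gives (4,5) = 75.
Using column 1: 15 + 87 + 63 + 39 + ? → (2,1) = 215 − 204 = 11.
The remaining cell in column 5 is (2,5) = 215 − 192 = 23.

15 3 91 59 47 / 11 79 67 35 23 / 87 55 43 31 -1 / 63 51 19 7 75 / 39 27 -5 83 71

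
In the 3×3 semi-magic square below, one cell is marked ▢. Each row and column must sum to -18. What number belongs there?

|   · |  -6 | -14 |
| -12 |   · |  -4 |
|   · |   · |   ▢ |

0

Row 1: -6 + (-14) + ? = -18, so (1,1) = 2.
Row 2 needs -18; the known cells sum to -16, so (2,2) = -2.
Column 1: 2 + (-12) + ? = -18, so (3,1) = -8.
Column 2: -6 + (-2) + ? = -18, so (3,2) = -10.
Column 3: -14 + (-4) + ? = -18, so (3,3) = 0.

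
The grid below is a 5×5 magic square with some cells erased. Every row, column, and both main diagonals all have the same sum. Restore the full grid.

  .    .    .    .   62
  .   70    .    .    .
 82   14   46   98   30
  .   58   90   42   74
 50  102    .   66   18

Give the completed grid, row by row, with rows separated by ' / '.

94 26 78 10 62 / 38 70 22 54 86 / 82 14 46 98 30 / 6 58 90 42 74 / 50 102 34 66 18

Row 3 is already complete: 82 + 14 + 46 + 98 + 30 = 270, so that is the magic constant.
Row 4: 58 + 90 + 42 + 74 + ? = 270, so (4,1) = 6.
Row 5: 50 + 102 + 66 + 18 + ? = 270, so (5,3) = 34.
From column 2, 270 − (70 + 14 + 58 + 102) gives (1,2) = 26.
Column 5 needs 270; the known cells sum to 184, so (2,5) = 86.
Main diagonal must total 270; the given cells sum to 176, so (1,1) = 94.
From anti-diagonal, 270 − (62 + 46 + 58 + 50) gives (2,4) = 54.
Using column 1: 94 + 82 + 6 + 50 + ? → (2,1) = 270 − 232 = 38.
Using column 4: 54 + 98 + 42 + 66 + ? → (1,4) = 270 − 260 = 10.
Using row 1: 94 + 26 + 10 + 62 + ? → (1,3) = 270 − 192 = 78.
Row 2: 38 + 70 + 54 + 86 + ? = 270, so (2,3) = 22.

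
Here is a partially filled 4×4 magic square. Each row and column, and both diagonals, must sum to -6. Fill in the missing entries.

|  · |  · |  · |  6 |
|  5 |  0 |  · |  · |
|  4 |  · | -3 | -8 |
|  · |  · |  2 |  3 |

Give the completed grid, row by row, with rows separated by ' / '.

The remaining cell in row 3 is (3,2) = -6 − (-7) = 1.
Column 4: 6 + (-8) + 3 + ? = -6, so (2,4) = -7.
Main diagonal needs -6; the known cells sum to 0, so (1,1) = -6.
Row 2 needs -6; the known cells sum to -2, so (2,3) = -4.
Column 1 must total -6; the given cells sum to 3, so (4,1) = -9.
Column 3: -4 + (-3) + 2 + ? = -6, so (1,3) = -1.
From row 1, -6 − (-6 + (-1) + 6) gives (1,2) = -5.
The remaining cell in row 4 is (4,2) = -6 − (-4) = -2.

-6 -5 -1 6 / 5 0 -4 -7 / 4 1 -3 -8 / -9 -2 2 3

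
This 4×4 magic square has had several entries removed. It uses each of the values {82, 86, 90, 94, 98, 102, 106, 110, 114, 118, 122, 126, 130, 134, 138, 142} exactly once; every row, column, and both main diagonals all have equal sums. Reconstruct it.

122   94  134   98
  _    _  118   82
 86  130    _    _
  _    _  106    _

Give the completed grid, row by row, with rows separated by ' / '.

122 94 134 98 / 138 110 118 82 / 86 130 90 142 / 102 114 106 126

The 16 entries sum to 1792, so each line sums to 1792/4 = 448.
Column 3 must total 448; the given cells sum to 358, so (3,3) = 90.
Using anti-diagonal: 98 + 118 + 130 + ? → (4,1) = 448 − 346 = 102.
Row 3: 86 + 130 + 90 + ? = 448, so (3,4) = 142.
The remaining cell in column 1 is (2,1) = 448 − 310 = 138.
Using column 4: 98 + 82 + 142 + ? → (4,4) = 448 − 322 = 126.
From main diagonal, 448 − (122 + 90 + 126) gives (2,2) = 110.
The remaining cell in row 4 is (4,2) = 448 − 334 = 114.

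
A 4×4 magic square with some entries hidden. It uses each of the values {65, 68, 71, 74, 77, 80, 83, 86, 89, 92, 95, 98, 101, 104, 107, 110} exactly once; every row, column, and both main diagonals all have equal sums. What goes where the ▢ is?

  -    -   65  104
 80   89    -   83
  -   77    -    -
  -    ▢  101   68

110

The 16 entries sum to 1400, so each line sums to 1400/4 = 350.
From row 2, 350 − (80 + 89 + 83) gives (2,3) = 98.
The remaining cell in column 3 is (3,3) = 350 − 264 = 86.
Using column 4: 104 + 83 + 68 + ? → (3,4) = 350 − 255 = 95.
The remaining cell in main diagonal is (1,1) = 350 − 243 = 107.
From anti-diagonal, 350 − (104 + 98 + 77) gives (4,1) = 71.
Using row 1: 107 + 65 + 104 + ? → (1,2) = 350 − 276 = 74.
Using row 3: 77 + 86 + 95 + ? → (3,1) = 350 − 258 = 92.
Row 4 needs 350; the known cells sum to 240, so (4,2) = 110.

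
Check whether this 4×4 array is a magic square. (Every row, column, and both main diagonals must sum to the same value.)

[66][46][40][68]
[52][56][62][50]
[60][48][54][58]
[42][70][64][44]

Row 1: 66 + 46 + 40 + 68 = 220.
Row 2: 52 + 56 + 62 + 50 = 220.
Row 3: 60 + 48 + 54 + 58 = 220.
Row 4: 42 + 70 + 64 + 44 = 220.
Column 1: 66 + 52 + 60 + 42 = 220.
Column 2: 46 + 56 + 48 + 70 = 220.
Column 3: 40 + 62 + 54 + 64 = 220.
Column 4: 68 + 50 + 58 + 44 = 220.
Main diagonal: 66 + 56 + 54 + 44 = 220.
Anti-diagonal: 68 + 62 + 48 + 42 = 220.
All lines sum to 220.

Yes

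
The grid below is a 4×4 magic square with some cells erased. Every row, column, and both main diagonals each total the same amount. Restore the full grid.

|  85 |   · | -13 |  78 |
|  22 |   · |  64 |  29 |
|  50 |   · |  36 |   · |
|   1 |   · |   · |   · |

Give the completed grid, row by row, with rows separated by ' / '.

85 8 -13 78 / 22 43 64 29 / 50 15 36 57 / 1 92 71 -6

Column 1 is already complete: 85 + 22 + 50 + 1 = 158, so that is the magic constant.
Row 1 must total 158; the given cells sum to 150, so (1,2) = 8.
Row 2: 22 + 64 + 29 + ? = 158, so (2,2) = 43.
Column 3: -13 + 64 + 36 + ? = 158, so (4,3) = 71.
Main diagonal needs 158; the known cells sum to 164, so (4,4) = -6.
The remaining cell in anti-diagonal is (3,2) = 158 − 143 = 15.
The remaining cell in row 3 is (3,4) = 158 − 101 = 57.
From row 4, 158 − (1 + 71 + (-6)) gives (4,2) = 92.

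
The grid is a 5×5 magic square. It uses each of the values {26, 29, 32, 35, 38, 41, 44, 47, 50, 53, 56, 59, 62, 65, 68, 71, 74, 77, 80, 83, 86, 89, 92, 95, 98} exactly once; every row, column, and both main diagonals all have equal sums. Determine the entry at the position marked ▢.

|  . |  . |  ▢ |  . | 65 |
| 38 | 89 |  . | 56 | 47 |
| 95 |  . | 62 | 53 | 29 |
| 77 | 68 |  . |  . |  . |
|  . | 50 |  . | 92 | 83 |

98

The 25 entries sum to 1550, so each line sums to 1550/5 = 310.
Row 2 must total 310; the given cells sum to 230, so (2,3) = 80.
Row 3 needs 310; the known cells sum to 239, so (3,2) = 71.
Column 2: 89 + 71 + 68 + 50 + ? = 310, so (1,2) = 32.
Column 5: 65 + 47 + 29 + 83 + ? = 310, so (4,5) = 86.
The remaining cell in anti-diagonal is (5,1) = 310 − 251 = 59.
From row 5, 310 − (59 + 50 + 92 + 83) gives (5,3) = 26.
Column 1: 38 + 95 + 77 + 59 + ? = 310, so (1,1) = 41.
From main diagonal, 310 − (41 + 89 + 62 + 83) gives (4,4) = 35.
Using row 4: 77 + 68 + 35 + 86 + ? → (4,3) = 310 − 266 = 44.
From column 3, 310 − (80 + 62 + 44 + 26) gives (1,3) = 98.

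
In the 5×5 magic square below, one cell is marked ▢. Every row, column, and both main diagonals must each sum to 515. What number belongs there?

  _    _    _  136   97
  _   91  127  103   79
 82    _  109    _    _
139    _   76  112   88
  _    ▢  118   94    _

Using row 2: 91 + 127 + 103 + 79 + ? → (2,1) = 515 − 400 = 115.
Row 4 must total 515; the given cells sum to 415, so (4,2) = 100.
Using column 3: 127 + 109 + 76 + 118 + ? → (1,3) = 515 − 430 = 85.
From column 4, 515 − (136 + 103 + 112 + 94) gives (3,4) = 70.
Anti-diagonal needs 515; the known cells sum to 409, so (5,1) = 106.
Column 1 needs 515; the known cells sum to 442, so (1,1) = 73.
Using main diagonal: 73 + 91 + 109 + 112 + ? → (5,5) = 515 − 385 = 130.
Using row 1: 73 + 85 + 136 + 97 + ? → (1,2) = 515 − 391 = 124.
Row 5 needs 515; the known cells sum to 448, so (5,2) = 67.

67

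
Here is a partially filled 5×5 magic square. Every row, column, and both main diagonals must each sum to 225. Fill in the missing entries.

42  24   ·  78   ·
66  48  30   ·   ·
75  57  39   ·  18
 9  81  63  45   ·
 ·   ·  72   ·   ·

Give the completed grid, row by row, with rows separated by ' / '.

42 24 21 78 60 / 66 48 30 12 69 / 75 57 39 36 18 / 9 81 63 45 27 / 33 15 72 54 51

Row 3 must total 225; the given cells sum to 189, so (3,4) = 36.
Row 4 must total 225; the given cells sum to 198, so (4,5) = 27.
The remaining cell in column 1 is (5,1) = 225 − 192 = 33.
From column 2, 225 − (24 + 48 + 57 + 81) gives (5,2) = 15.
Column 3 must total 225; the given cells sum to 204, so (1,3) = 21.
From main diagonal, 225 − (42 + 48 + 39 + 45) gives (5,5) = 51.
Row 1: 42 + 24 + 21 + 78 + ? = 225, so (1,5) = 60.
From row 5, 225 − (33 + 15 + 72 + 51) gives (5,4) = 54.
Column 4 must total 225; the given cells sum to 213, so (2,4) = 12.
Column 5 needs 225; the known cells sum to 156, so (2,5) = 69.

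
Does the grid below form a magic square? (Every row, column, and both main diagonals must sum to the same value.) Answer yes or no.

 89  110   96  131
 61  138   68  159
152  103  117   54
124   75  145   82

Row 1: 89 + 110 + 96 + 131 = 426.
Row 2: 61 + 138 + 68 + 159 = 426.
Row 3: 152 + 103 + 117 + 54 = 426.
Row 4: 124 + 75 + 145 + 82 = 426.
Column 1: 89 + 61 + 152 + 124 = 426.
Column 2: 110 + 138 + 103 + 75 = 426.
Column 3: 96 + 68 + 117 + 145 = 426.
Column 4: 131 + 159 + 54 + 82 = 426.
Main diagonal: 89 + 138 + 117 + 82 = 426.
Anti-diagonal: 131 + 68 + 103 + 124 = 426.
All lines sum to 426.

Yes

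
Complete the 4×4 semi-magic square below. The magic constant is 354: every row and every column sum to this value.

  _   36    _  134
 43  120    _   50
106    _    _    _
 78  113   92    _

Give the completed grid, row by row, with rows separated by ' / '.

127 36 57 134 / 43 120 141 50 / 106 85 64 99 / 78 113 92 71

Row 2 needs 354; the known cells sum to 213, so (2,3) = 141.
Row 4: 78 + 113 + 92 + ? = 354, so (4,4) = 71.
Column 1 must total 354; the given cells sum to 227, so (1,1) = 127.
The remaining cell in column 2 is (3,2) = 354 − 269 = 85.
Column 4 must total 354; the given cells sum to 255, so (3,4) = 99.
The remaining cell in row 1 is (1,3) = 354 − 297 = 57.
Row 3 must total 354; the given cells sum to 290, so (3,3) = 64.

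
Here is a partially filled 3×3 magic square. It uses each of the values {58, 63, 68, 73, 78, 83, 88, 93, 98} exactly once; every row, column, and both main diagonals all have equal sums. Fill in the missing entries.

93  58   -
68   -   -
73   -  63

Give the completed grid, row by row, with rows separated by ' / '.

The 9 entries sum to 702, so each line sums to 702/3 = 234.
Row 1 needs 234; the known cells sum to 151, so (1,3) = 83.
From row 3, 234 − (73 + 63) gives (3,2) = 98.
Column 2: 58 + 98 + ? = 234, so (2,2) = 78.
The remaining cell in column 3 is (2,3) = 234 − 146 = 88.

93 58 83 / 68 78 88 / 73 98 63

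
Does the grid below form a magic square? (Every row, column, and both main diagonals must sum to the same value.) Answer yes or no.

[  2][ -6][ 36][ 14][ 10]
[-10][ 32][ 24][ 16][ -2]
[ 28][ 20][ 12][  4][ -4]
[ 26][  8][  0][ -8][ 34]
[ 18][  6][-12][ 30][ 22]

No — column 1 sums to 64 but main diagonal sums to 60.

Row 1: 2 + (-6) + 36 + 14 + 10 = 56.
Row 2: -10 + 32 + 24 + 16 + (-2) = 60.
Row 3: 28 + 20 + 12 + 4 + (-4) = 60.
Row 4: 26 + 8 + 0 + (-8) + 34 = 60.
Row 5: 18 + 6 + (-12) + 30 + 22 = 64.
Column 1: 2 + (-10) + 28 + 26 + 18 = 64.
Column 2: -6 + 32 + 20 + 8 + 6 = 60.
Column 3: 36 + 24 + 12 + 0 + (-12) = 60.
Column 4: 14 + 16 + 4 + (-8) + 30 = 56.
Column 5: 10 + (-2) + (-4) + 34 + 22 = 60.
Main diagonal: 2 + 32 + 12 + (-8) + 22 = 60.
Anti-diagonal: 10 + 16 + 12 + 8 + 18 = 64.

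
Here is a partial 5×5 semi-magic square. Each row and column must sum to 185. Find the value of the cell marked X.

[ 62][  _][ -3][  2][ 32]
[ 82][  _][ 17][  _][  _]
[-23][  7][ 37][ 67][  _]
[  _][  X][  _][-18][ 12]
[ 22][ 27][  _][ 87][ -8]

72

Using row 1: 62 + (-3) + 2 + 32 + ? → (1,2) = 185 − 93 = 92.
The remaining cell in row 3 is (3,5) = 185 − 88 = 97.
Row 5: 22 + 27 + 87 + (-8) + ? = 185, so (5,3) = 57.
From column 1, 185 − (62 + 82 + (-23) + 22) gives (4,1) = 42.
Column 3 needs 185; the known cells sum to 108, so (4,3) = 77.
Column 4: 2 + 67 + (-18) + 87 + ? = 185, so (2,4) = 47.
The remaining cell in column 5 is (2,5) = 185 − 133 = 52.
Row 2: 82 + 17 + 47 + 52 + ? = 185, so (2,2) = -13.
Row 4 needs 185; the known cells sum to 113, so (4,2) = 72.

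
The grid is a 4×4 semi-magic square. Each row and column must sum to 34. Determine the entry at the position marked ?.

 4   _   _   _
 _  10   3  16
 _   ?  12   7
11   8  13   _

1

Using row 2: 10 + 3 + 16 + ? → (2,1) = 34 − 29 = 5.
From row 4, 34 − (11 + 8 + 13) gives (4,4) = 2.
Using column 1: 4 + 5 + 11 + ? → (3,1) = 34 − 20 = 14.
Column 3: 3 + 12 + 13 + ? = 34, so (1,3) = 6.
The remaining cell in column 4 is (1,4) = 34 − 25 = 9.
Using row 1: 4 + 6 + 9 + ? → (1,2) = 34 − 19 = 15.
Row 3: 14 + 12 + 7 + ? = 34, so (3,2) = 1.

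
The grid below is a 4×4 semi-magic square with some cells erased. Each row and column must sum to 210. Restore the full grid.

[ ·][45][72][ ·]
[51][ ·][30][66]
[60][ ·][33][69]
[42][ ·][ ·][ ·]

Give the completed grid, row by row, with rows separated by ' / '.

57 45 72 36 / 51 63 30 66 / 60 48 33 69 / 42 54 75 39

Row 2 needs 210; the known cells sum to 147, so (2,2) = 63.
The remaining cell in row 3 is (3,2) = 210 − 162 = 48.
From column 1, 210 − (51 + 60 + 42) gives (1,1) = 57.
Column 2 must total 210; the given cells sum to 156, so (4,2) = 54.
The remaining cell in column 3 is (4,3) = 210 − 135 = 75.
The remaining cell in row 1 is (1,4) = 210 − 174 = 36.
Row 4: 42 + 54 + 75 + ? = 210, so (4,4) = 39.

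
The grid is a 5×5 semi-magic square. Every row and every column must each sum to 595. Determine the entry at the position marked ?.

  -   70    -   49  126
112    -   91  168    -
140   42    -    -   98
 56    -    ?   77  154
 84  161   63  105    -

Row 5 must total 595; the given cells sum to 413, so (5,5) = 182.
Column 1 must total 595; the given cells sum to 392, so (1,1) = 203.
Using column 4: 49 + 168 + 77 + 105 + ? → (3,4) = 595 − 399 = 196.
Using column 5: 126 + 98 + 154 + 182 + ? → (2,5) = 595 − 560 = 35.
Using row 1: 203 + 70 + 49 + 126 + ? → (1,3) = 595 − 448 = 147.
The remaining cell in row 2 is (2,2) = 595 − 406 = 189.
Row 3 needs 595; the known cells sum to 476, so (3,3) = 119.
Using column 2: 70 + 189 + 42 + 161 + ? → (4,2) = 595 − 462 = 133.
From column 3, 595 − (147 + 91 + 119 + 63) gives (4,3) = 175.

175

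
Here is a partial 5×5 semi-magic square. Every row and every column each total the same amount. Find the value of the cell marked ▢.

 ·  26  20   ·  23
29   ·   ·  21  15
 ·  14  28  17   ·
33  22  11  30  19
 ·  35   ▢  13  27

Row 4 is complete and sums to 115; that is the magic constant.
The remaining cell in column 2 is (2,2) = 115 − 97 = 18.
From column 4, 115 − (21 + 17 + 30 + 13) gives (1,4) = 34.
From column 5, 115 − (23 + 15 + 19 + 27) gives (3,5) = 31.
Using row 1: 26 + 20 + 34 + 23 + ? → (1,1) = 115 − 103 = 12.
Row 2 needs 115; the known cells sum to 83, so (2,3) = 32.
From row 3, 115 − (14 + 28 + 17 + 31) gives (3,1) = 25.
From column 1, 115 − (12 + 29 + 25 + 33) gives (5,1) = 16.
Column 3 must total 115; the given cells sum to 91, so (5,3) = 24.

24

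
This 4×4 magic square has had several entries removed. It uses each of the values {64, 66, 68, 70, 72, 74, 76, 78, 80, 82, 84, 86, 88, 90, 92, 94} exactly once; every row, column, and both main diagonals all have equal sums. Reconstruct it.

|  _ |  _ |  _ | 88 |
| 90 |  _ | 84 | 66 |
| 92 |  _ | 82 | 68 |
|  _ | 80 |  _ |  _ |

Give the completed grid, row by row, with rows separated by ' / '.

The 16 entries sum to 1264, so each line sums to 1264/4 = 316.
Row 2 must total 316; the given cells sum to 240, so (2,2) = 76.
Row 3 must total 316; the given cells sum to 242, so (3,2) = 74.
Column 2 needs 316; the known cells sum to 230, so (1,2) = 86.
Using column 4: 88 + 66 + 68 + ? → (4,4) = 316 − 222 = 94.
The remaining cell in main diagonal is (1,1) = 316 − 252 = 64.
Anti-diagonal needs 316; the known cells sum to 246, so (4,1) = 70.
Row 1: 64 + 86 + 88 + ? = 316, so (1,3) = 78.
Row 4 must total 316; the given cells sum to 244, so (4,3) = 72.

64 86 78 88 / 90 76 84 66 / 92 74 82 68 / 70 80 72 94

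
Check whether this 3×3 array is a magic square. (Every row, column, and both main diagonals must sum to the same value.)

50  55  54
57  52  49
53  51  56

No — anti-diagonal sums to 159 but row 2 sums to 158.

Row 1: 50 + 55 + 54 = 159.
Row 2: 57 + 52 + 49 = 158.
Row 3: 53 + 51 + 56 = 160.
Column 1: 50 + 57 + 53 = 160.
Column 2: 55 + 52 + 51 = 158.
Column 3: 54 + 49 + 56 = 159.
Main diagonal: 50 + 52 + 56 = 158.
Anti-diagonal: 54 + 52 + 53 = 159.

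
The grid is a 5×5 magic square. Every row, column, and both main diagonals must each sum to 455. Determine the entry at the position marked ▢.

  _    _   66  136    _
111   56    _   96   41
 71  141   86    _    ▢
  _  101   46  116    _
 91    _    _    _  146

Row 2: 111 + 56 + 96 + 41 + ? = 455, so (2,3) = 151.
The remaining cell in column 3 is (5,3) = 455 − 349 = 106.
Main diagonal must total 455; the given cells sum to 404, so (1,1) = 51.
Anti-diagonal: 96 + 86 + 101 + 91 + ? = 455, so (1,5) = 81.
Using row 1: 51 + 66 + 136 + 81 + ? → (1,2) = 455 − 334 = 121.
From column 1, 455 − (51 + 111 + 71 + 91) gives (4,1) = 131.
Column 2 needs 455; the known cells sum to 419, so (5,2) = 36.
Row 4: 131 + 101 + 46 + 116 + ? = 455, so (4,5) = 61.
The remaining cell in row 5 is (5,4) = 455 − 379 = 76.
Column 4: 136 + 96 + 116 + 76 + ? = 455, so (3,4) = 31.
Column 5 must total 455; the given cells sum to 329, so (3,5) = 126.

126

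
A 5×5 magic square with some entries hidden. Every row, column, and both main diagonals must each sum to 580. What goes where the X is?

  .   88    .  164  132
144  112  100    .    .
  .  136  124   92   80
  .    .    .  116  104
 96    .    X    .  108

Row 3: 136 + 124 + 92 + 80 + ? = 580, so (3,1) = 148.
Column 5 must total 580; the given cells sum to 424, so (2,5) = 156.
Main diagonal: 112 + 124 + 116 + 108 + ? = 580, so (1,1) = 120.
Using row 1: 120 + 88 + 164 + 132 + ? → (1,3) = 580 − 504 = 76.
The remaining cell in row 2 is (2,4) = 580 − 512 = 68.
Column 1 must total 580; the given cells sum to 508, so (4,1) = 72.
The remaining cell in column 4 is (5,4) = 580 − 440 = 140.
Using anti-diagonal: 132 + 68 + 124 + 96 + ? → (4,2) = 580 − 420 = 160.
Row 4 must total 580; the given cells sum to 452, so (4,3) = 128.
From column 2, 580 − (88 + 112 + 136 + 160) gives (5,2) = 84.
Column 3 must total 580; the given cells sum to 428, so (5,3) = 152.

152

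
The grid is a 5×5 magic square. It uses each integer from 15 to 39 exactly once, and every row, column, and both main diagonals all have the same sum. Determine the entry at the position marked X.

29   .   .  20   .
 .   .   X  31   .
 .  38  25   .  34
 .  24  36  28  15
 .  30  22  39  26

The entries are 15 through 39, which sum to 675, so each line sums to 675/5 = 135.
Row 4: 24 + 36 + 28 + 15 + ? = 135, so (4,1) = 32.
From row 5, 135 − (30 + 22 + 39 + 26) gives (5,1) = 18.
From column 4, 135 − (20 + 31 + 28 + 39) gives (3,4) = 17.
Main diagonal needs 135; the known cells sum to 108, so (2,2) = 27.
Using anti-diagonal: 31 + 25 + 24 + 18 + ? → (1,5) = 135 − 98 = 37.
Row 3: 38 + 25 + 17 + 34 + ? = 135, so (3,1) = 21.
Column 1 needs 135; the known cells sum to 100, so (2,1) = 35.
Column 2 needs 135; the known cells sum to 119, so (1,2) = 16.
Column 5: 37 + 34 + 15 + 26 + ? = 135, so (2,5) = 23.
Using row 1: 29 + 16 + 20 + 37 + ? → (1,3) = 135 − 102 = 33.
Row 2: 35 + 27 + 31 + 23 + ? = 135, so (2,3) = 19.

19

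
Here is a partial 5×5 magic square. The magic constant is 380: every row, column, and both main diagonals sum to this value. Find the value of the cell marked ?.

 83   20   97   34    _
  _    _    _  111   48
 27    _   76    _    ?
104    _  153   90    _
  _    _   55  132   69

125

Row 1 needs 380; the known cells sum to 234, so (1,5) = 146.
Using column 3: 97 + 76 + 153 + 55 + ? → (2,3) = 380 − 381 = -1.
From column 4, 380 − (34 + 111 + 90 + 132) gives (3,4) = 13.
From main diagonal, 380 − (83 + 76 + 90 + 69) gives (2,2) = 62.
Using row 2: 62 + (-1) + 111 + 48 + ? → (2,1) = 380 − 220 = 160.
From column 1, 380 − (83 + 160 + 27 + 104) gives (5,1) = 6.
Anti-diagonal must total 380; the given cells sum to 339, so (4,2) = 41.
Row 4 must total 380; the given cells sum to 388, so (4,5) = -8.
From row 5, 380 − (6 + 55 + 132 + 69) gives (5,2) = 118.
Column 2 must total 380; the given cells sum to 241, so (3,2) = 139.
Column 5 must total 380; the given cells sum to 255, so (3,5) = 125.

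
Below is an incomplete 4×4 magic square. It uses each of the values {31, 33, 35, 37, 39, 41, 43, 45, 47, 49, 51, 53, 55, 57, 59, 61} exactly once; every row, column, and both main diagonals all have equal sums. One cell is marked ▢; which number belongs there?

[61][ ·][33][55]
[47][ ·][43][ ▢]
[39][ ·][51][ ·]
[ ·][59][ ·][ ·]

53

The 16 entries sum to 736, so each line sums to 736/4 = 184.
The remaining cell in row 1 is (1,2) = 184 − 149 = 35.
Column 1: 61 + 47 + 39 + ? = 184, so (4,1) = 37.
Using column 3: 33 + 43 + 51 + ? → (4,3) = 184 − 127 = 57.
From anti-diagonal, 184 − (55 + 43 + 37) gives (3,2) = 49.
Row 3 needs 184; the known cells sum to 139, so (3,4) = 45.
Row 4: 37 + 59 + 57 + ? = 184, so (4,4) = 31.
The remaining cell in column 2 is (2,2) = 184 − 143 = 41.
Column 4: 55 + 45 + 31 + ? = 184, so (2,4) = 53.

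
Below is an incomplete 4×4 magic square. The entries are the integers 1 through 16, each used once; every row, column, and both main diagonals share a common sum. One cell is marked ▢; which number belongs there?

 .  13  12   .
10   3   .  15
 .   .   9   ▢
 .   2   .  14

The entries are 1 through 16, which sum to 136, so each line sums to 136/4 = 34.
Row 2: 10 + 3 + 15 + ? = 34, so (2,3) = 6.
From column 2, 34 − (13 + 3 + 2) gives (3,2) = 16.
Column 3 must total 34; the given cells sum to 27, so (4,3) = 7.
Main diagonal: 3 + 9 + 14 + ? = 34, so (1,1) = 8.
Using row 1: 8 + 13 + 12 + ? → (1,4) = 34 − 33 = 1.
From row 4, 34 − (2 + 7 + 14) gives (4,1) = 11.
Column 1 must total 34; the given cells sum to 29, so (3,1) = 5.
Column 4 must total 34; the given cells sum to 30, so (3,4) = 4.

4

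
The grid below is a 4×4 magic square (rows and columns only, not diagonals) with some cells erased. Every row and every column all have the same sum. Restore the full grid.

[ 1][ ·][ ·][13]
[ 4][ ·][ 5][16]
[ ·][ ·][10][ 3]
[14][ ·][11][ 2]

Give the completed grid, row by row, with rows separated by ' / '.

Column 4 is already complete: 13 + 16 + 3 + 2 = 34, so that is the magic constant.
Using row 2: 4 + 5 + 16 + ? → (2,2) = 34 − 25 = 9.
The remaining cell in row 4 is (4,2) = 34 − 27 = 7.
The remaining cell in column 1 is (3,1) = 34 − 19 = 15.
Using column 3: 5 + 10 + 11 + ? → (1,3) = 34 − 26 = 8.
From row 1, 34 − (1 + 8 + 13) gives (1,2) = 12.
Row 3: 15 + 10 + 3 + ? = 34, so (3,2) = 6.

1 12 8 13 / 4 9 5 16 / 15 6 10 3 / 14 7 11 2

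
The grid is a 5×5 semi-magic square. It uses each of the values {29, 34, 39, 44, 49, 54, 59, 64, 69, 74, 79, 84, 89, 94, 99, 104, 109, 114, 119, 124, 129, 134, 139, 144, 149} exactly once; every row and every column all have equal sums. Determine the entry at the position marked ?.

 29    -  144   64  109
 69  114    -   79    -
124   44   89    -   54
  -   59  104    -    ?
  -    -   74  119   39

94

The 25 entries sum to 2225, so each line sums to 2225/5 = 445.
The remaining cell in row 1 is (1,2) = 445 − 346 = 99.
Using row 3: 124 + 44 + 89 + 54 + ? → (3,4) = 445 − 311 = 134.
The remaining cell in column 2 is (5,2) = 445 − 316 = 129.
Column 3: 144 + 89 + 104 + 74 + ? = 445, so (2,3) = 34.
The remaining cell in column 4 is (4,4) = 445 − 396 = 49.
Row 2: 69 + 114 + 34 + 79 + ? = 445, so (2,5) = 149.
Row 5 must total 445; the given cells sum to 361, so (5,1) = 84.
Column 1: 29 + 69 + 124 + 84 + ? = 445, so (4,1) = 139.
Using column 5: 109 + 149 + 54 + 39 + ? → (4,5) = 445 − 351 = 94.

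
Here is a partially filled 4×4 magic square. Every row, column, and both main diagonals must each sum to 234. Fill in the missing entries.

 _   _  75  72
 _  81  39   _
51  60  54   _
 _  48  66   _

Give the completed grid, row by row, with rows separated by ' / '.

Row 3: 51 + 60 + 54 + ? = 234, so (3,4) = 69.
The remaining cell in column 2 is (1,2) = 234 − 189 = 45.
From anti-diagonal, 234 − (72 + 39 + 60) gives (4,1) = 63.
Using row 1: 45 + 75 + 72 + ? → (1,1) = 234 − 192 = 42.
From row 4, 234 − (63 + 48 + 66) gives (4,4) = 57.
The remaining cell in column 1 is (2,1) = 234 − 156 = 78.
Column 4: 72 + 69 + 57 + ? = 234, so (2,4) = 36.

42 45 75 72 / 78 81 39 36 / 51 60 54 69 / 63 48 66 57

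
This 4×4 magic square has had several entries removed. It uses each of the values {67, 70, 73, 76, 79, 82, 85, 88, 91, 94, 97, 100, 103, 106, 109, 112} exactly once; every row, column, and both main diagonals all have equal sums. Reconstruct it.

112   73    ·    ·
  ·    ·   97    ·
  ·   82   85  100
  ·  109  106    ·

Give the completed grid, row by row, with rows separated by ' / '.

112 73 70 103 / 79 94 97 88 / 91 82 85 100 / 76 109 106 67

The 16 entries sum to 1432, so each line sums to 1432/4 = 358.
Row 3 needs 358; the known cells sum to 267, so (3,1) = 91.
Column 2 needs 358; the known cells sum to 264, so (2,2) = 94.
Column 3 must total 358; the given cells sum to 288, so (1,3) = 70.
The remaining cell in main diagonal is (4,4) = 358 − 291 = 67.
The remaining cell in row 1 is (1,4) = 358 − 255 = 103.
Row 4 needs 358; the known cells sum to 282, so (4,1) = 76.
Column 1: 112 + 91 + 76 + ? = 358, so (2,1) = 79.
Using column 4: 103 + 100 + 67 + ? → (2,4) = 358 − 270 = 88.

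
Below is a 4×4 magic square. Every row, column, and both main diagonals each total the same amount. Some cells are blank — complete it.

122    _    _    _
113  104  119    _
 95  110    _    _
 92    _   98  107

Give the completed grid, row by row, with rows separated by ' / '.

Column 1 is already complete: 122 + 113 + 95 + 92 = 422, so that is the magic constant.
Row 2: 113 + 104 + 119 + ? = 422, so (2,4) = 86.
Row 4: 92 + 98 + 107 + ? = 422, so (4,2) = 125.
Column 2: 104 + 110 + 125 + ? = 422, so (1,2) = 83.
Using main diagonal: 122 + 104 + 107 + ? → (3,3) = 422 − 333 = 89.
Using anti-diagonal: 119 + 110 + 92 + ? → (1,4) = 422 − 321 = 101.
Using row 1: 122 + 83 + 101 + ? → (1,3) = 422 − 306 = 116.
The remaining cell in row 3 is (3,4) = 422 − 294 = 128.

122 83 116 101 / 113 104 119 86 / 95 110 89 128 / 92 125 98 107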